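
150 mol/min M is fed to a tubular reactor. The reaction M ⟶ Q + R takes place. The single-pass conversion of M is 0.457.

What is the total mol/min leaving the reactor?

M reacted = 0.457 × 150 = 68.55 mol/min; ν_M = −1, so ξ = 68.55/1 = 68.55 mol/min.
Outlet amounts (n = n₀ + ν ξ):
  M: 150 − 1(68.55) = 81.45
  Q: 0 + 1(68.55) = 68.55
  R: 0 + 1(68.55) = 68.55
Total out = 81.45 + 68.55 + 68.55 = 218.6 mol/min.

219 mol/min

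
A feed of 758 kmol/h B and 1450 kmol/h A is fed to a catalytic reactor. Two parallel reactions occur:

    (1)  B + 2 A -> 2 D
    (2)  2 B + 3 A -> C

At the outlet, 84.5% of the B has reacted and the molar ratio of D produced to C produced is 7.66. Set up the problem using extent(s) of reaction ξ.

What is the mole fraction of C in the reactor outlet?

Conversion of B: B consumed = 0.845 × 758 = 640.5 kmol/h = 1ξ₁ + 2ξ₂.
Selectivity: 2ξ₁ / (1ξ₂) = 7.66 → ξ₁ = 3.83 ξ₂.
Substitute: (1·3.83 + 2) ξ₂ = 640.5 → ξ₂ = 109.9 kmol/h, ξ₁ = 420.8 kmol/h.
Outlet amounts (n = n₀ + Σ ν·ξ):
  B: 758 − 1(420.8) − 2(109.9) = 117.5
  A: 1450 − 2(420.8) − 3(109.9) = 278.8
  D: 0 + 2(420.8) = 841.6
  C: 0 + 1(109.9) = 109.9
Total out = 1348 kmol/h; y_C = 109.9 / 1348 = 0.08152.

0.0815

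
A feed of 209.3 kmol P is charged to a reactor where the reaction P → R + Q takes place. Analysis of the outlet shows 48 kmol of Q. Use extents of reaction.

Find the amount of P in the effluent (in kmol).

161 kmol

For Q: n = n₀ + 1ξ → 48 = 0 + 1ξ, giving ξ = 48 kmol.
Outlet amounts (n = n₀ + ν ξ):
  P: 209.3 − 1(48) = 161.3
  R: 0 + 1(48) = 48
  Q: 0 + 1(48) = 48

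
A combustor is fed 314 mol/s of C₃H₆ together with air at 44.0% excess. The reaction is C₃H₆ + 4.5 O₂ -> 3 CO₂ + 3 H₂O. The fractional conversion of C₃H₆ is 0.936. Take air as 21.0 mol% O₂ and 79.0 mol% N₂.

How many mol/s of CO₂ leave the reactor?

Stoichiometric O₂ = 4.5 × 314 = 1413 mol/s; O₂ fed = 1413 × 1.440 = 2035 mol/s.
N₂ fed = 2035 × 79/21 = 7654 mol/s.
Fuel reacted = 0.936 × 314 → ξ = 293.9 mol/s.
Outlet (n = n₀ + ν ξ):
  C₃H₆: 314 − 1(293.9) = 20.1
  O₂: 2035 − 4.5(293.9) = 712.2
  N₂: 7654 (inert)
  CO₂: 0 + 3(293.9) = 881.7
  H₂O: 0 + 3(293.9) = 881.7

882 mol/s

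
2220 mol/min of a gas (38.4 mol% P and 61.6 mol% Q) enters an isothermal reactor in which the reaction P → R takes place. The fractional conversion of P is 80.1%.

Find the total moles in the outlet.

P reacted = 0.801 × 852.5 = 682.8 mol/min; ν_P = −1, so ξ = 682.8/1 = 682.8 mol/min.
Outlet amounts (n = n₀ + ν ξ):
  P: 852.5 − 1(682.8) = 169.6
  R: 0 + 1(682.8) = 682.8
  Q: 1368 (inert)
Total out = 169.6 + 682.8 + 1368 = 2220 mol/min.

2220 mol/min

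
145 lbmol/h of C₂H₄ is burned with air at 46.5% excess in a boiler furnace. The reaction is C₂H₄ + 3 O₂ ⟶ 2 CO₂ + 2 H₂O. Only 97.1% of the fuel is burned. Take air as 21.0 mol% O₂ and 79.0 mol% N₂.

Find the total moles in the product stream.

3180 lbmol/h

Stoichiometric O₂ = 3 × 145 = 435 lbmol/h; O₂ fed = 435 × 1.465 = 637.3 lbmol/h.
N₂ fed = 637.3 × 79/21 = 2397 lbmol/h.
Fuel reacted = 0.971 × 145 → ξ = 140.8 lbmol/h.
Outlet (n = n₀ + ν ξ):
  C₂H₄: 145 − 1(140.8) = 4.205
  O₂: 637.3 − 3(140.8) = 214.9
  N₂: 2397 (inert)
  CO₂: 0 + 2(140.8) = 281.6
  H₂O: 0 + 2(140.8) = 281.6
Total out = 4.205 + 214.9 + 2397 + 281.6 + 281.6 = 3180 lbmol/h.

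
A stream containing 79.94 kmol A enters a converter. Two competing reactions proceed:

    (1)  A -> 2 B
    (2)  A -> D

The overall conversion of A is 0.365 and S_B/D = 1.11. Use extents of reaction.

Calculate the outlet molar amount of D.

18.8 kmol

Conversion of A: A consumed = 0.365 × 79.94 = 29.18 kmol = 1ξ₁ + 1ξ₂.
Selectivity: 2ξ₁ / (1ξ₂) = 1.11 → ξ₁ = 0.555 ξ₂.
Substitute: (1·0.555 + 1) ξ₂ = 29.18 → ξ₂ = 18.76 kmol, ξ₁ = 10.41 kmol.
Outlet amounts (n = n₀ + Σ ν·ξ):
  A: 79.94 − 1(10.41) − 1(18.76) = 50.76
  B: 0 + 2(10.41) = 20.83
  D: 0 + 1(18.76) = 18.76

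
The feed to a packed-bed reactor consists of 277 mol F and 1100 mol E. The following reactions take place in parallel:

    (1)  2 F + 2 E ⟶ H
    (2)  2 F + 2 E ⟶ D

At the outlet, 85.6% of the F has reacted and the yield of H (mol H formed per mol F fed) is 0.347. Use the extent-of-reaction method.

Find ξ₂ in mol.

ξ₂ = 22.4 mol

Yield of H: 1ξ₁ / 277 = 0.347 → ξ₁ = 96.12 mol.
Conversion of F: 2ξ₁ + 2ξ₂ = 0.856 × 277 = 237.1 → ξ₂ = 22.44 mol.
Outlet amounts (n = n₀ + Σ ν·ξ):
  F: 277 − 2(96.12) − 2(22.44) = 39.89
  E: 1100 − 2(96.12) − 2(22.44) = 862.9
  H: 0 + 1(96.12) = 96.12
  D: 0 + 1(22.44) = 22.44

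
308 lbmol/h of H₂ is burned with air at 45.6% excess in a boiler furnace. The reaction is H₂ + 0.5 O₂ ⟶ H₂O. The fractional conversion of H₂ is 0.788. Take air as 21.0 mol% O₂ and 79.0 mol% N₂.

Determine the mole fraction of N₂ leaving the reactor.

0.672

Stoichiometric O₂ = 0.5 × 308 = 154 lbmol/h; O₂ fed = 154 × 1.456 = 224.2 lbmol/h.
N₂ fed = 224.2 × 79/21 = 843.5 lbmol/h.
Fuel reacted = 0.788 × 308 → ξ = 242.7 lbmol/h.
Outlet (n = n₀ + ν ξ):
  H₂: 308 − 1(242.7) = 65.3
  O₂: 224.2 − 0.5(242.7) = 102.9
  N₂: 843.5 (inert)
  H₂O: 0 + 1(242.7) = 242.7
Total out = 1254 lbmol/h; y_N₂ = 843.5 / 1254 = 0.6725.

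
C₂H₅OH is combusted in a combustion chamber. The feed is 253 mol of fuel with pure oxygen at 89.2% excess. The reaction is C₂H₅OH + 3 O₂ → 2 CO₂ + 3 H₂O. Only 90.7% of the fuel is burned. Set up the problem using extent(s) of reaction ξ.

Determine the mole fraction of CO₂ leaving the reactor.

Stoichiometric O₂ = 3 × 253 = 759 mol; O₂ fed = 759 × 1.892 = 1436 mol.
Fuel reacted = 0.907 × 253 → ξ = 229.5 mol.
Outlet (n = n₀ + ν ξ):
  C₂H₅OH: 253 − 1(229.5) = 23.53
  O₂: 1436 − 3(229.5) = 747.6
  CO₂: 0 + 2(229.5) = 458.9
  H₂O: 0 + 3(229.5) = 688.4
Total out = 1918 mol; y_CO₂ = 458.9 / 1918 = 0.2392.

0.239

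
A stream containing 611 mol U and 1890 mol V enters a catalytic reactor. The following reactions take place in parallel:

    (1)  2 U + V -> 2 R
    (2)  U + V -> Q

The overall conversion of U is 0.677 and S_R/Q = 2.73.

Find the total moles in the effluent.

2240 mol

Conversion of U: U consumed = 0.677 × 611 = 413.6 mol = 2ξ₁ + 1ξ₂.
Selectivity: 2ξ₁ / (1ξ₂) = 2.73 → ξ₁ = 1.365 ξ₂.
Substitute: (2·1.365 + 1) ξ₂ = 413.6 → ξ₂ = 110.9 mol, ξ₁ = 151.4 mol.
Outlet amounts (n = n₀ + Σ ν·ξ):
  U: 611 − 2(151.4) − 1(110.9) = 197.4
  V: 1890 − 1(151.4) − 1(110.9) = 1628
  R: 0 + 2(151.4) = 302.7
  Q: 0 + 1(110.9) = 110.9
Total out = 197.4 + 1628 + 302.7 + 110.9 = 2239 mol.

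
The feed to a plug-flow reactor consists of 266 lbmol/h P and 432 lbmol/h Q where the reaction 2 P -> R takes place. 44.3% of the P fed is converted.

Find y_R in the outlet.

0.0922

P reacted = 0.443 × 266 = 117.8 lbmol/h; ν_P = −2, so ξ = 117.8/2 = 58.92 lbmol/h.
Outlet amounts (n = n₀ + ν ξ):
  P: 266 − 2(58.92) = 148.2
  R: 0 + 1(58.92) = 58.92
  Q: 432 (inert)
Total out = 639.1 lbmol/h; y_R = 58.92 / 639.1 = 0.09219.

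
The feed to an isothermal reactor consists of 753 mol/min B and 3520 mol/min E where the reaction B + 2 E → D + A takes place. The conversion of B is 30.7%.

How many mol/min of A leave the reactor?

B reacted = 0.307 × 753 = 231.2 mol/min; ν_B = −1, so ξ = 231.2/1 = 231.2 mol/min.
Outlet amounts (n = n₀ + ν ξ):
  B: 753 − 1(231.2) = 521.8
  E: 3520 − 2(231.2) = 3058
  D: 0 + 1(231.2) = 231.2
  A: 0 + 1(231.2) = 231.2

231 mol/min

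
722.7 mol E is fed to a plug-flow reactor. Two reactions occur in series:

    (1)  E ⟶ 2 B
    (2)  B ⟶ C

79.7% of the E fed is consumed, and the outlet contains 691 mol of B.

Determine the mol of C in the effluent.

461 mol

Conversion of E: E consumed = 1ξ₁ = 0.797 × 722.7 → ξ₁ = 576 mol.
B balance: n_B = 0 + 2ξ₁ − 1ξ₂ = 691 → ξ₂ = (2·576 − 691)/1 = 461 mol.
Outlet amounts (n = n₀ + Σ ν·ξ):
  E: 722.7 − 1(576) = 146.7
  B: 0 + 2(576) − 1(461) = 691
  C: 0 + 1(461) = 461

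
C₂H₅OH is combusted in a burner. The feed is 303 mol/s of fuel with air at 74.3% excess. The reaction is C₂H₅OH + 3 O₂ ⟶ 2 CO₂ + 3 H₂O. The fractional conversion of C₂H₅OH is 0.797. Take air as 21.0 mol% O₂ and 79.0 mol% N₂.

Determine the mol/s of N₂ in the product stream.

Stoichiometric O₂ = 3 × 303 = 909 mol/s; O₂ fed = 909 × 1.743 = 1584 mol/s.
N₂ fed = 1584 × 79/21 = 5960 mol/s.
Fuel reacted = 0.797 × 303 → ξ = 241.5 mol/s.
Outlet (n = n₀ + ν ξ):
  C₂H₅OH: 303 − 1(241.5) = 61.51
  O₂: 1584 − 3(241.5) = 859.9
  N₂: 5960 (inert)
  CO₂: 0 + 2(241.5) = 483
  H₂O: 0 + 3(241.5) = 724.5

5960 mol/s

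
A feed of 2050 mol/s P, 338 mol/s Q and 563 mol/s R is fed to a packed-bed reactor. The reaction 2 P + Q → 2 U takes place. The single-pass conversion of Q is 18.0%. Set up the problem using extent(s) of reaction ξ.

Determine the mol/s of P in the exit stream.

Q reacted = 0.18 × 338 = 60.84 mol/s; ν_Q = −1, so ξ = 60.84/1 = 60.84 mol/s.
Outlet amounts (n = n₀ + ν ξ):
  P: 2050 − 2(60.84) = 1928
  Q: 338 − 1(60.84) = 277.2
  U: 0 + 2(60.84) = 121.7
  R: 563 (inert)

1930 mol/s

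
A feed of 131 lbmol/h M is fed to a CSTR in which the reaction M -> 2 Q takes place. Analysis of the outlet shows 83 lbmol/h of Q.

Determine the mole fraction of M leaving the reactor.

For Q: n = n₀ + 2ξ → 83 = 0 + 2ξ, giving ξ = 41.5 lbmol/h.
Outlet amounts (n = n₀ + ν ξ):
  M: 131 − 1(41.5) = 89.5
  Q: 0 + 2(41.5) = 83
Total out = 172.5 lbmol/h; y_M = 89.5 / 172.5 = 0.5188.

0.519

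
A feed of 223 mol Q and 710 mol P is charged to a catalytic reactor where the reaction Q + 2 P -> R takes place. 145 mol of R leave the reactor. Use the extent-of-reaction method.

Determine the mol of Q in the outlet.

78 mol

For R: n = n₀ + 1ξ → 145 = 0 + 1ξ, giving ξ = 145 mol.
Outlet amounts (n = n₀ + ν ξ):
  Q: 223 − 1(145) = 78
  P: 710 − 2(145) = 420
  R: 0 + 1(145) = 145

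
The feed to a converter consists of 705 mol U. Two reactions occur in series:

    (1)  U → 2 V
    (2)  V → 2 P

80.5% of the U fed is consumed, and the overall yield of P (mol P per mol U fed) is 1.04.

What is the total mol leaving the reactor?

Conversion of U: U consumed = 1ξ₁ = 0.805 × 705 → ξ₁ = 567.5 mol.
Yield of P: 2ξ₂ / 705 = 1.04 → ξ₂ = 366.6 mol.
Outlet amounts (n = n₀ + Σ ν·ξ):
  U: 705 − 1(567.5) = 137.5
  V: 0 + 2(567.5) − 1(366.6) = 768.5
  P: 0 + 2(366.6) = 733.2
Total out = 137.5 + 768.5 + 733.2 = 1639 mol.

1640 mol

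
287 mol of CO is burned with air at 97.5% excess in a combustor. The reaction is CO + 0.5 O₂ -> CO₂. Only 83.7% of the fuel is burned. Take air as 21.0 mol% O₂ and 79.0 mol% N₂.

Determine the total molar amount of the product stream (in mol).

1520 mol

Stoichiometric O₂ = 0.5 × 287 = 143.5 mol; O₂ fed = 143.5 × 1.975 = 283.4 mol.
N₂ fed = 283.4 × 79/21 = 1066 mol.
Fuel reacted = 0.837 × 287 → ξ = 240.2 mol.
Outlet (n = n₀ + ν ξ):
  CO: 287 − 1(240.2) = 46.78
  O₂: 283.4 − 0.5(240.2) = 163.3
  N₂: 1066 (inert)
  CO₂: 0 + 1(240.2) = 240.2
Total out = 46.78 + 163.3 + 1066 + 240.2 = 1516 mol.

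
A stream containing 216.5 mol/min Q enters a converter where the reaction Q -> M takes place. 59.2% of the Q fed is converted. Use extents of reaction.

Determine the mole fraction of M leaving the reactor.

Q reacted = 0.592 × 216.5 = 128.2 mol/min; ν_Q = −1, so ξ = 128.2/1 = 128.2 mol/min.
Outlet amounts (n = n₀ + ν ξ):
  Q: 216.5 − 1(128.2) = 88.33
  M: 0 + 1(128.2) = 128.2
Total out = 216.5 mol/min; y_M = 128.2 / 216.5 = 0.592.

0.592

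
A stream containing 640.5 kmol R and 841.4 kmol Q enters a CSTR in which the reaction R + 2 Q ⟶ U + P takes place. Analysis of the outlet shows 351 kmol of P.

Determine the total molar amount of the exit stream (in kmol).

1130 kmol

For P: n = n₀ + 1ξ → 351 = 0 + 1ξ, giving ξ = 351 kmol.
Outlet amounts (n = n₀ + ν ξ):
  R: 640.5 − 1(351) = 289.5
  Q: 841.4 − 2(351) = 139.4
  U: 0 + 1(351) = 351
  P: 0 + 1(351) = 351
Total out = 289.5 + 139.4 + 351 + 351 = 1131 kmol.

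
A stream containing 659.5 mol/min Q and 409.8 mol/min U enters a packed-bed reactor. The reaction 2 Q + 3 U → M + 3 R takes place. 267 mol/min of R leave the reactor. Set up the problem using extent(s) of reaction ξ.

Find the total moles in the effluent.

For R: n = n₀ + 3ξ → 267 = 0 + 3ξ, giving ξ = 89 mol/min.
Outlet amounts (n = n₀ + ν ξ):
  Q: 659.5 − 2(89) = 481.5
  U: 409.8 − 3(89) = 142.8
  M: 0 + 1(89) = 89
  R: 0 + 3(89) = 267
Total out = 481.5 + 142.8 + 89 + 267 = 980.3 mol/min.

980 mol/min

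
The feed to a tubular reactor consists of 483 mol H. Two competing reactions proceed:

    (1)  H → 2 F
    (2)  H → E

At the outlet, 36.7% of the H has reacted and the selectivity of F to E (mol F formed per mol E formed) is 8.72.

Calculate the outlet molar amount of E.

Conversion of H: H consumed = 0.367 × 483 = 177.3 mol = 1ξ₁ + 1ξ₂.
Selectivity: 2ξ₁ / (1ξ₂) = 8.72 → ξ₁ = 4.36 ξ₂.
Substitute: (1·4.36 + 1) ξ₂ = 177.3 → ξ₂ = 33.07 mol, ξ₁ = 144.2 mol.
Outlet amounts (n = n₀ + Σ ν·ξ):
  H: 483 − 1(144.2) − 1(33.07) = 305.7
  F: 0 + 2(144.2) = 288.4
  E: 0 + 1(33.07) = 33.07

33.1 mol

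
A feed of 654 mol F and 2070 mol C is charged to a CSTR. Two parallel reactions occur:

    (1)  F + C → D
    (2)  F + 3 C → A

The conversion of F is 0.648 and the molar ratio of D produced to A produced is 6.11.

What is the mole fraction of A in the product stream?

Conversion of F: F consumed = 0.648 × 654 = 423.8 mol = 1ξ₁ + 1ξ₂.
Selectivity: 1ξ₁ / (1ξ₂) = 6.11 → ξ₁ = 6.11 ξ₂.
Substitute: (1·6.11 + 1) ξ₂ = 423.8 → ξ₂ = 59.61 mol, ξ₁ = 364.2 mol.
Outlet amounts (n = n₀ + Σ ν·ξ):
  F: 654 − 1(364.2) − 1(59.61) = 230.2
  C: 2070 − 1(364.2) − 3(59.61) = 1527
  D: 0 + 1(364.2) = 364.2
  A: 0 + 1(59.61) = 59.61
Total out = 2181 mol; y_A = 59.61 / 2181 = 0.02733.

0.0273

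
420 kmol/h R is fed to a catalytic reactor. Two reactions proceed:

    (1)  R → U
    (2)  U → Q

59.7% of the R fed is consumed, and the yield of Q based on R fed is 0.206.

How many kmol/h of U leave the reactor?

Conversion of R: R consumed = 1ξ₁ = 0.597 × 420 → ξ₁ = 250.7 kmol/h.
Yield of Q: 1ξ₂ / 420 = 0.206 → ξ₂ = 86.52 kmol/h.
Outlet amounts (n = n₀ + Σ ν·ξ):
  R: 420 − 1(250.7) = 169.3
  U: 0 + 1(250.7) − 1(86.52) = 164.2
  Q: 0 + 1(86.52) = 86.52

164 kmol/h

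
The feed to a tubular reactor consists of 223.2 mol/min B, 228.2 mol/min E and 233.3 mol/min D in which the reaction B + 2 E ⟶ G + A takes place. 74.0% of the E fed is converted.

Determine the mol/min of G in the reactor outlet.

E reacted = 0.74 × 228.2 = 168.9 mol/min; ν_E = −2, so ξ = 168.9/2 = 84.43 mol/min.
Outlet amounts (n = n₀ + ν ξ):
  B: 223.2 − 1(84.43) = 138.8
  E: 228.2 − 2(84.43) = 59.33
  G: 0 + 1(84.43) = 84.43
  A: 0 + 1(84.43) = 84.43
  D: 233.3 (inert)

84.4 mol/min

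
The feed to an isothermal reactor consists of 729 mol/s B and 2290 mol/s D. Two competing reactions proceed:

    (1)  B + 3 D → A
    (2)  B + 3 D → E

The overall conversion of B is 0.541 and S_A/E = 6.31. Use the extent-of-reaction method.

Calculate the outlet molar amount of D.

Conversion of B: B consumed = 0.541 × 729 = 394.4 mol/s = 1ξ₁ + 1ξ₂.
Selectivity: 1ξ₁ / (1ξ₂) = 6.31 → ξ₁ = 6.31 ξ₂.
Substitute: (1·6.31 + 1) ξ₂ = 394.4 → ξ₂ = 53.95 mol/s, ξ₁ = 340.4 mol/s.
Outlet amounts (n = n₀ + Σ ν·ξ):
  B: 729 − 1(340.4) − 1(53.95) = 334.6
  D: 2290 − 3(340.4) − 3(53.95) = 1107
  A: 0 + 1(340.4) = 340.4
  E: 0 + 1(53.95) = 53.95

1110 mol/s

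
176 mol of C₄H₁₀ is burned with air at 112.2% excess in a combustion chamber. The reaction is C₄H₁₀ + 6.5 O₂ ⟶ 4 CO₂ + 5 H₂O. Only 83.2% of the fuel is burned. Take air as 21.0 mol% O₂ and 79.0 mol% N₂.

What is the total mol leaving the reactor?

Stoichiometric O₂ = 6.5 × 176 = 1144 mol; O₂ fed = 1144 × 2.122 = 2428 mol.
N₂ fed = 2428 × 79/21 = 9132 mol.
Fuel reacted = 0.832 × 176 → ξ = 146.4 mol.
Outlet (n = n₀ + ν ξ):
  C₄H₁₀: 176 − 1(146.4) = 29.57
  O₂: 2428 − 6.5(146.4) = 1476
  N₂: 9132 (inert)
  CO₂: 0 + 4(146.4) = 585.7
  H₂O: 0 + 5(146.4) = 732.2
Total out = 29.57 + 1476 + 9132 + 585.7 + 732.2 = 11960 mol.

12000 mol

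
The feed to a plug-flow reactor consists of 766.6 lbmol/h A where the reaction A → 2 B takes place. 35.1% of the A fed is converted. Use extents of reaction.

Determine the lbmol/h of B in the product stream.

538 lbmol/h

A reacted = 0.351 × 766.6 = 269.1 lbmol/h; ν_A = −1, so ξ = 269.1/1 = 269.1 lbmol/h.
Outlet amounts (n = n₀ + ν ξ):
  A: 766.6 − 1(269.1) = 497.5
  B: 0 + 2(269.1) = 538.2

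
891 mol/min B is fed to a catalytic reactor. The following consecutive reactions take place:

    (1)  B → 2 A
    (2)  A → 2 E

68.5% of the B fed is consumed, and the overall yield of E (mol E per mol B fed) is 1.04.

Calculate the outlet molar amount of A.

Conversion of B: B consumed = 1ξ₁ = 0.685 × 891 → ξ₁ = 610.3 mol/min.
Yield of E: 2ξ₂ / 891 = 1.04 → ξ₂ = 463.3 mol/min.
Outlet amounts (n = n₀ + Σ ν·ξ):
  B: 891 − 1(610.3) = 280.7
  A: 0 + 2(610.3) − 1(463.3) = 757.4
  E: 0 + 2(463.3) = 926.6

757 mol/min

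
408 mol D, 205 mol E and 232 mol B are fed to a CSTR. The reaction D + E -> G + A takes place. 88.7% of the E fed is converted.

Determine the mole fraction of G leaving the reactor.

0.215

E reacted = 0.887 × 205 = 181.8 mol; ν_E = −1, so ξ = 181.8/1 = 181.8 mol.
Outlet amounts (n = n₀ + ν ξ):
  D: 408 − 1(181.8) = 226.2
  E: 205 − 1(181.8) = 23.16
  G: 0 + 1(181.8) = 181.8
  A: 0 + 1(181.8) = 181.8
  B: 232 (inert)
Total out = 845 mol; y_G = 181.8 / 845 = 0.2152.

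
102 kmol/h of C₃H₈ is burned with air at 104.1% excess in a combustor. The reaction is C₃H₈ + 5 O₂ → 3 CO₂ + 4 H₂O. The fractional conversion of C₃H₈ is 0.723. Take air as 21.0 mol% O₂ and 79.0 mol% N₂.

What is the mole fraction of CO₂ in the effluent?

0.0431

Stoichiometric O₂ = 5 × 102 = 510 kmol/h; O₂ fed = 510 × 2.041 = 1041 kmol/h.
N₂ fed = 1041 × 79/21 = 3916 kmol/h.
Fuel reacted = 0.723 × 102 → ξ = 73.75 kmol/h.
Outlet (n = n₀ + ν ξ):
  C₃H₈: 102 − 1(73.75) = 28.25
  O₂: 1041 − 5(73.75) = 672.2
  N₂: 3916 (inert)
  CO₂: 0 + 3(73.75) = 221.2
  H₂O: 0 + 4(73.75) = 295
Total out = 5132 kmol/h; y_CO₂ = 221.2 / 5132 = 0.04311.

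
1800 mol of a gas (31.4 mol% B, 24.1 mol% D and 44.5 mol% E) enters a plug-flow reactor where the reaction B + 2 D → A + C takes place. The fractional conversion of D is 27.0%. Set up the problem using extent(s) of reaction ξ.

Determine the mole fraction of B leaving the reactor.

0.291

D reacted = 0.27 × 433.8 = 117.1 mol; ν_D = −2, so ξ = 117.1/2 = 58.56 mol.
Outlet amounts (n = n₀ + ν ξ):
  B: 565.2 − 1(58.56) = 506.6
  D: 433.8 − 2(58.56) = 316.7
  A: 0 + 1(58.56) = 58.56
  C: 0 + 1(58.56) = 58.56
  E: 801 (inert)
Total out = 1741 mol; y_B = 506.6 / 1741 = 0.2909.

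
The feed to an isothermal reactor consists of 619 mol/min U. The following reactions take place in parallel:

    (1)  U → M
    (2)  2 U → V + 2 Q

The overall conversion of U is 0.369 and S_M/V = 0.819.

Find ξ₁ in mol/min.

Conversion of U: U consumed = 0.369 × 619 = 228.4 mol/min = 1ξ₁ + 2ξ₂.
Selectivity: 1ξ₁ / (1ξ₂) = 0.819 → ξ₁ = 0.819 ξ₂.
Substitute: (1·0.819 + 2) ξ₂ = 228.4 → ξ₂ = 81.03 mol/min, ξ₁ = 66.36 mol/min.
Outlet amounts (n = n₀ + Σ ν·ξ):
  U: 619 − 1(66.36) − 2(81.03) = 390.6
  M: 0 + 1(66.36) = 66.36
  V: 0 + 1(81.03) = 81.03
  Q: 0 + 2(81.03) = 162.1

ξ₁ = 66.4 mol/min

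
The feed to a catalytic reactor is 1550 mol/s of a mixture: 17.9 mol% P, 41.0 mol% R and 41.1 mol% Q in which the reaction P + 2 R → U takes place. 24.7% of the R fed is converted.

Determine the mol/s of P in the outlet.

R reacted = 0.247 × 635.5 = 157 mol/s; ν_R = −2, so ξ = 157/2 = 78.48 mol/s.
Outlet amounts (n = n₀ + ν ξ):
  P: 277.4 − 1(78.48) = 199
  R: 635.5 − 2(78.48) = 478.5
  U: 0 + 1(78.48) = 78.48
  Q: 637 (inert)

199 mol/s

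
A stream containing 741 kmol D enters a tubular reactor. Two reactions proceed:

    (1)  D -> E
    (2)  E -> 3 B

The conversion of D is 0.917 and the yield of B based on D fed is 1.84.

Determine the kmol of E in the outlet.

Conversion of D: D consumed = 1ξ₁ = 0.917 × 741 → ξ₁ = 679.5 kmol.
Yield of B: 3ξ₂ / 741 = 1.84 → ξ₂ = 454.5 kmol.
Outlet amounts (n = n₀ + Σ ν·ξ):
  D: 741 − 1(679.5) = 61.5
  E: 0 + 1(679.5) − 1(454.5) = 225
  B: 0 + 3(454.5) = 1363

225 kmol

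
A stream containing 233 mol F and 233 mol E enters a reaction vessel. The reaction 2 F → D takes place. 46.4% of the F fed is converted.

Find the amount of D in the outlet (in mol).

F reacted = 0.464 × 233 = 108.1 mol; ν_F = −2, so ξ = 108.1/2 = 54.06 mol.
Outlet amounts (n = n₀ + ν ξ):
  F: 233 − 2(54.06) = 124.9
  D: 0 + 1(54.06) = 54.06
  E: 233 (inert)

54.1 mol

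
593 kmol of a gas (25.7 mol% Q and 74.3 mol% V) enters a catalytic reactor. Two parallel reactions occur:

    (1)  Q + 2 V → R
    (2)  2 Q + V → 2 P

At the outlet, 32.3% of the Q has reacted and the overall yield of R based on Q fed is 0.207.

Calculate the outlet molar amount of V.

369 kmol

Yield of R: 1ξ₁ / 152.4 = 0.207 → ξ₁ = 31.55 kmol.
Conversion of Q: 1ξ₁ + 2ξ₂ = 0.323 × 152.4 = 49.23 → ξ₂ = 8.839 kmol.
Outlet amounts (n = n₀ + Σ ν·ξ):
  Q: 152.4 − 1(31.55) − 2(8.839) = 103.2
  V: 440.6 − 2(31.55) − 1(8.839) = 368.7
  R: 0 + 1(31.55) = 31.55
  P: 0 + 2(8.839) = 17.68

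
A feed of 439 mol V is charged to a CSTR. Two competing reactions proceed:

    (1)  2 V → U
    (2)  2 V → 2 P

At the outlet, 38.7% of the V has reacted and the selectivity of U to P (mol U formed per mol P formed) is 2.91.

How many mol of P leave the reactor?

Conversion of V: V consumed = 0.387 × 439 = 169.9 mol = 2ξ₁ + 2ξ₂.
Selectivity: 1ξ₁ / (2ξ₂) = 2.91 → ξ₁ = 5.82 ξ₂.
Substitute: (2·5.82 + 2) ξ₂ = 169.9 → ξ₂ = 12.46 mol, ξ₁ = 72.49 mol.
Outlet amounts (n = n₀ + Σ ν·ξ):
  V: 439 − 2(72.49) − 2(12.46) = 269.1
  U: 0 + 1(72.49) = 72.49
  P: 0 + 2(12.46) = 24.91

24.9 mol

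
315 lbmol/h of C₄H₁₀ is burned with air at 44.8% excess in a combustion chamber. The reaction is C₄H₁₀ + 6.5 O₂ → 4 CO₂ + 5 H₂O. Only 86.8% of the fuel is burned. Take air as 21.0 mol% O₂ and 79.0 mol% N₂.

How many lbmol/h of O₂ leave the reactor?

1190 lbmol/h

Stoichiometric O₂ = 6.5 × 315 = 2048 lbmol/h; O₂ fed = 2048 × 1.448 = 2965 lbmol/h.
N₂ fed = 2965 × 79/21 = 11150 lbmol/h.
Fuel reacted = 0.868 × 315 → ξ = 273.4 lbmol/h.
Outlet (n = n₀ + ν ξ):
  C₄H₁₀: 315 − 1(273.4) = 41.58
  O₂: 2965 − 6.5(273.4) = 1188
  N₂: 11150 (inert)
  CO₂: 0 + 4(273.4) = 1094
  H₂O: 0 + 5(273.4) = 1367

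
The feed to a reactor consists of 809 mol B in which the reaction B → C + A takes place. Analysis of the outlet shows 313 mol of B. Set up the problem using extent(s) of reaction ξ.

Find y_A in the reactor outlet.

0.38

For B: n = n₀ − 1ξ → 313 = 809 − 1ξ, giving ξ = 496 mol.
Outlet amounts (n = n₀ + ν ξ):
  B: 809 − 1(496) = 313
  C: 0 + 1(496) = 496
  A: 0 + 1(496) = 496
Total out = 1305 mol; y_A = 496 / 1305 = 0.3801.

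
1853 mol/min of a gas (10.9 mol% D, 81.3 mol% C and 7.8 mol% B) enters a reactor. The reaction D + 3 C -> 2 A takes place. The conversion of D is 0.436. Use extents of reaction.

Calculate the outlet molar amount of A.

D reacted = 0.436 × 202 = 88.06 mol/min; ν_D = −1, so ξ = 88.06/1 = 88.06 mol/min.
Outlet amounts (n = n₀ + ν ξ):
  D: 202 − 1(88.06) = 113.9
  C: 1506 − 3(88.06) = 1242
  A: 0 + 2(88.06) = 176.1
  B: 144.5 (inert)

176 mol/min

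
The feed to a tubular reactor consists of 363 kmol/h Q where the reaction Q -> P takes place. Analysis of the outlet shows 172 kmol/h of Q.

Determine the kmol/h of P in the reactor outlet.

191 kmol/h

For Q: n = n₀ − 1ξ → 172 = 363 − 1ξ, giving ξ = 191 kmol/h.
Outlet amounts (n = n₀ + ν ξ):
  Q: 363 − 1(191) = 172
  P: 0 + 1(191) = 191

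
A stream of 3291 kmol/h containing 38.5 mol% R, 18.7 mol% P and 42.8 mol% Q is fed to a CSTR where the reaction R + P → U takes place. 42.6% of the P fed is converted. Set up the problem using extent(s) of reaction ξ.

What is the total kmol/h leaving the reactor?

P reacted = 0.426 × 615.4 = 262.2 kmol/h; ν_P = −1, so ξ = 262.2/1 = 262.2 kmol/h.
Outlet amounts (n = n₀ + ν ξ):
  R: 1267 − 1(262.2) = 1005
  P: 615.4 − 1(262.2) = 353.2
  U: 0 + 1(262.2) = 262.2
  Q: 1409 (inert)
Total out = 1005 + 353.2 + 262.2 + 1409 = 3029 kmol/h.

3030 kmol/h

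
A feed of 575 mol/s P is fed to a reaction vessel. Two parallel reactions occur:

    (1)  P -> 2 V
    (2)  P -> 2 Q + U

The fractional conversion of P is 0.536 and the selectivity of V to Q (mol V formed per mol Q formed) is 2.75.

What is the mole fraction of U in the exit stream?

0.0851

Conversion of P: P consumed = 0.536 × 575 = 308.2 mol/s = 1ξ₁ + 1ξ₂.
Selectivity: 2ξ₁ / (2ξ₂) = 2.75 → ξ₁ = 2.75 ξ₂.
Substitute: (1·2.75 + 1) ξ₂ = 308.2 → ξ₂ = 82.19 mol/s, ξ₁ = 226 mol/s.
Outlet amounts (n = n₀ + Σ ν·ξ):
  P: 575 − 1(226) − 1(82.19) = 266.8
  V: 0 + 2(226) = 452
  Q: 0 + 2(82.19) = 164.4
  U: 0 + 1(82.19) = 82.19
Total out = 965.4 mol/s; y_U = 82.19 / 965.4 = 0.08513.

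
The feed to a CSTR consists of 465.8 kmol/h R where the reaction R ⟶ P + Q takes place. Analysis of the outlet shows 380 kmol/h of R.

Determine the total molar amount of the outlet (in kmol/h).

552 kmol/h

For R: n = n₀ − 1ξ → 380 = 465.8 − 1ξ, giving ξ = 85.8 kmol/h.
Outlet amounts (n = n₀ + ν ξ):
  R: 465.8 − 1(85.8) = 380
  P: 0 + 1(85.8) = 85.8
  Q: 0 + 1(85.8) = 85.8
Total out = 380 + 85.8 + 85.8 = 551.6 kmol/h.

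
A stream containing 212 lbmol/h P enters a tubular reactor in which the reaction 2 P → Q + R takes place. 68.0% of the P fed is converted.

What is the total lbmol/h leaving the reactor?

P reacted = 0.68 × 212 = 144.2 lbmol/h; ν_P = −2, so ξ = 144.2/2 = 72.08 lbmol/h.
Outlet amounts (n = n₀ + ν ξ):
  P: 212 − 2(72.08) = 67.84
  Q: 0 + 1(72.08) = 72.08
  R: 0 + 1(72.08) = 72.08
Total out = 67.84 + 72.08 + 72.08 = 212 lbmol/h.

212 lbmol/h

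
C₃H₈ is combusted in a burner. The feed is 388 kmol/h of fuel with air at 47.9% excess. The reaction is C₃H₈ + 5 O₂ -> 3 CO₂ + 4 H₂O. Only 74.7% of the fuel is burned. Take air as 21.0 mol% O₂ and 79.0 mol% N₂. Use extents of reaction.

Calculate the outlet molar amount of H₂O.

1160 kmol/h

Stoichiometric O₂ = 5 × 388 = 1940 kmol/h; O₂ fed = 1940 × 1.479 = 2869 kmol/h.
N₂ fed = 2869 × 79/21 = 10790 kmol/h.
Fuel reacted = 0.747 × 388 → ξ = 289.8 kmol/h.
Outlet (n = n₀ + ν ξ):
  C₃H₈: 388 − 1(289.8) = 98.16
  O₂: 2869 − 5(289.8) = 1420
  N₂: 10790 (inert)
  CO₂: 0 + 3(289.8) = 869.5
  H₂O: 0 + 4(289.8) = 1159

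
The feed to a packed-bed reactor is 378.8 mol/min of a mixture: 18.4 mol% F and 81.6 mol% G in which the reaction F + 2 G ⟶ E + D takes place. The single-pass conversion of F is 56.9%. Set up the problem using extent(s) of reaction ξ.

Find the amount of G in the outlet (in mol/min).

F reacted = 0.569 × 69.7 = 39.66 mol/min; ν_F = −1, so ξ = 39.66/1 = 39.66 mol/min.
Outlet amounts (n = n₀ + ν ξ):
  F: 69.7 − 1(39.66) = 30.04
  G: 309.1 − 2(39.66) = 229.8
  E: 0 + 1(39.66) = 39.66
  D: 0 + 1(39.66) = 39.66

230 mol/min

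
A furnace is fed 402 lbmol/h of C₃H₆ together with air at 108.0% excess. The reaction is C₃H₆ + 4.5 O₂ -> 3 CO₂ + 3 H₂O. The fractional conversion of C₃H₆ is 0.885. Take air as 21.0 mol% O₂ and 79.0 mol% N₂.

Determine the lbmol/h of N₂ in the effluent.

14200 lbmol/h

Stoichiometric O₂ = 4.5 × 402 = 1809 lbmol/h; O₂ fed = 1809 × 2.080 = 3763 lbmol/h.
N₂ fed = 3763 × 79/21 = 14150 lbmol/h.
Fuel reacted = 0.885 × 402 → ξ = 355.8 lbmol/h.
Outlet (n = n₀ + ν ξ):
  C₃H₆: 402 − 1(355.8) = 46.23
  O₂: 3763 − 4.5(355.8) = 2162
  N₂: 14150 (inert)
  CO₂: 0 + 3(355.8) = 1067
  H₂O: 0 + 3(355.8) = 1067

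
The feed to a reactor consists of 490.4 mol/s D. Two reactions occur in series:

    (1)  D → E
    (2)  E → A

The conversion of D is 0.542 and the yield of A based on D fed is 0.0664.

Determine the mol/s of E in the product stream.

233 mol/s

Conversion of D: D consumed = 1ξ₁ = 0.542 × 490.4 → ξ₁ = 265.8 mol/s.
Yield of A: 1ξ₂ / 490.4 = 0.0664 → ξ₂ = 32.56 mol/s.
Outlet amounts (n = n₀ + Σ ν·ξ):
  D: 490.4 − 1(265.8) = 224.6
  E: 0 + 1(265.8) − 1(32.56) = 233.2
  A: 0 + 1(32.56) = 32.56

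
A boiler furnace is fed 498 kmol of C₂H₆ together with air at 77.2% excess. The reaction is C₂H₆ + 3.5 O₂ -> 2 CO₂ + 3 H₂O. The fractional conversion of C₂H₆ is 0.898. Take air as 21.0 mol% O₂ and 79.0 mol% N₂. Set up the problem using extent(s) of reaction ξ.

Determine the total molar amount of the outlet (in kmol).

15400 kmol

Stoichiometric O₂ = 3.5 × 498 = 1743 kmol; O₂ fed = 1743 × 1.772 = 3089 kmol.
N₂ fed = 3089 × 79/21 = 11620 kmol.
Fuel reacted = 0.898 × 498 → ξ = 447.2 kmol.
Outlet (n = n₀ + ν ξ):
  C₂H₆: 498 − 1(447.2) = 50.8
  O₂: 3089 − 3.5(447.2) = 1523
  N₂: 11620 (inert)
  CO₂: 0 + 2(447.2) = 894.4
  H₂O: 0 + 3(447.2) = 1342
Total out = 50.8 + 1523 + 11620 + 894.4 + 1342 = 15430 kmol.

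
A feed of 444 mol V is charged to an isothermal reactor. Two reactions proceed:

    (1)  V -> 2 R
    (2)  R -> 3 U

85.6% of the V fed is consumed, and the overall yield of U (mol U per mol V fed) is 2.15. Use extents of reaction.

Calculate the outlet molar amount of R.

442 mol

Conversion of V: V consumed = 1ξ₁ = 0.856 × 444 → ξ₁ = 380.1 mol.
Yield of U: 3ξ₂ / 444 = 2.15 → ξ₂ = 318.2 mol.
Outlet amounts (n = n₀ + Σ ν·ξ):
  V: 444 − 1(380.1) = 63.94
  R: 0 + 2(380.1) − 1(318.2) = 441.9
  U: 0 + 3(318.2) = 954.6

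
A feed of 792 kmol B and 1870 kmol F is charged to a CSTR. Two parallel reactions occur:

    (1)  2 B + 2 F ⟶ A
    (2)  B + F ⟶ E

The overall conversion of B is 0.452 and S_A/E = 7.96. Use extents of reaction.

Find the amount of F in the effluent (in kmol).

Conversion of B: B consumed = 0.452 × 792 = 358 kmol = 2ξ₁ + 1ξ₂.
Selectivity: 1ξ₁ / (1ξ₂) = 7.96 → ξ₁ = 7.96 ξ₂.
Substitute: (2·7.96 + 1) ξ₂ = 358 → ξ₂ = 21.16 kmol, ξ₁ = 168.4 kmol.
Outlet amounts (n = n₀ + Σ ν·ξ):
  B: 792 − 2(168.4) − 1(21.16) = 434
  F: 1870 − 2(168.4) − 1(21.16) = 1512
  A: 0 + 1(168.4) = 168.4
  E: 0 + 1(21.16) = 21.16

1510 kmol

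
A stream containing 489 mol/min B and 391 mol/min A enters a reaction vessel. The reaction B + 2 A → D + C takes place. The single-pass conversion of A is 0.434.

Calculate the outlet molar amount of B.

A reacted = 0.434 × 391 = 169.7 mol/min; ν_A = −2, so ξ = 169.7/2 = 84.85 mol/min.
Outlet amounts (n = n₀ + ν ξ):
  B: 489 − 1(84.85) = 404.2
  A: 391 − 2(84.85) = 221.3
  D: 0 + 1(84.85) = 84.85
  C: 0 + 1(84.85) = 84.85

404 mol/min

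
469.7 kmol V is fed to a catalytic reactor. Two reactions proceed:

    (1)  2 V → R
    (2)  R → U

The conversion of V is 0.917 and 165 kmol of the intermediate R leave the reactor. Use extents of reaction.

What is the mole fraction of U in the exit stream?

0.198

Conversion of V: V consumed = 2ξ₁ = 0.917 × 469.7 → ξ₁ = 215.4 kmol.
R balance: n_R = 0 + 1ξ₁ − 1ξ₂ = 165 → ξ₂ = (1·215.4 − 165)/1 = 50.36 kmol.
Outlet amounts (n = n₀ + Σ ν·ξ):
  V: 469.7 − 2(215.4) = 38.99
  R: 0 + 1(215.4) − 1(50.36) = 165
  U: 0 + 1(50.36) = 50.36
Total out = 254.3 kmol; y_U = 50.36 / 254.3 = 0.198.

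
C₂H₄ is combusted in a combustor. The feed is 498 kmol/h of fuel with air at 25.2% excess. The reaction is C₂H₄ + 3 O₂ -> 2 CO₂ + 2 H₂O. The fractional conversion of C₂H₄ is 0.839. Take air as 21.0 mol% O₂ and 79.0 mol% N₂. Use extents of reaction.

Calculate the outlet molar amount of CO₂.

836 kmol/h

Stoichiometric O₂ = 3 × 498 = 1494 kmol/h; O₂ fed = 1494 × 1.252 = 1870 kmol/h.
N₂ fed = 1870 × 79/21 = 7037 kmol/h.
Fuel reacted = 0.839 × 498 → ξ = 417.8 kmol/h.
Outlet (n = n₀ + ν ξ):
  C₂H₄: 498 − 1(417.8) = 80.18
  O₂: 1870 − 3(417.8) = 617
  N₂: 7037 (inert)
  CO₂: 0 + 2(417.8) = 835.6
  H₂O: 0 + 2(417.8) = 835.6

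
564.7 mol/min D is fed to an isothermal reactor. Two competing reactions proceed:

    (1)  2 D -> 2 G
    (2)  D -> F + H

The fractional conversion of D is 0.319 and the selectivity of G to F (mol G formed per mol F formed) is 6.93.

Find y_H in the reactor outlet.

Conversion of D: D consumed = 0.319 × 564.7 = 180.1 mol/min = 2ξ₁ + 1ξ₂.
Selectivity: 2ξ₁ / (1ξ₂) = 6.93 → ξ₁ = 3.465 ξ₂.
Substitute: (2·3.465 + 1) ξ₂ = 180.1 → ξ₂ = 22.72 mol/min, ξ₁ = 78.71 mol/min.
Outlet amounts (n = n₀ + Σ ν·ξ):
  D: 564.7 − 2(78.71) − 1(22.72) = 384.6
  G: 0 + 2(78.71) = 157.4
  F: 0 + 1(22.72) = 22.72
  H: 0 + 1(22.72) = 22.72
Total out = 587.4 mol/min; y_H = 22.72 / 587.4 = 0.03867.

0.0387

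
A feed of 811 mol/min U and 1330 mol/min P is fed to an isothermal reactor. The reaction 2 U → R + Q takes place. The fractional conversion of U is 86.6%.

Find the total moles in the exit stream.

U reacted = 0.866 × 811 = 702.3 mol/min; ν_U = −2, so ξ = 702.3/2 = 351.2 mol/min.
Outlet amounts (n = n₀ + ν ξ):
  U: 811 − 2(351.2) = 108.7
  R: 0 + 1(351.2) = 351.2
  Q: 0 + 1(351.2) = 351.2
  P: 1330 (inert)
Total out = 108.7 + 351.2 + 351.2 + 1330 = 2141 mol/min.

2140 mol/min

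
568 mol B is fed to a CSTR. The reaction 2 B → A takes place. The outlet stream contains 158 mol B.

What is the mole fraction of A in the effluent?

0.565

For B: n = n₀ − 2ξ → 158 = 568 − 2ξ, giving ξ = 205 mol.
Outlet amounts (n = n₀ + ν ξ):
  B: 568 − 2(205) = 158
  A: 0 + 1(205) = 205
Total out = 363 mol; y_A = 205 / 363 = 0.5647.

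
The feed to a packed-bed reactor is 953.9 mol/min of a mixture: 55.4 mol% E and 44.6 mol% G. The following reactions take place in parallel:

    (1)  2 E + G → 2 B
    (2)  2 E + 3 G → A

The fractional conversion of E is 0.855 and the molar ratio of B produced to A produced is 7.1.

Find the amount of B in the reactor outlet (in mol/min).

353 mol/min

Conversion of E: E consumed = 0.855 × 528.5 = 451.8 mol/min = 2ξ₁ + 2ξ₂.
Selectivity: 2ξ₁ / (1ξ₂) = 7.1 → ξ₁ = 3.55 ξ₂.
Substitute: (2·3.55 + 2) ξ₂ = 451.8 → ξ₂ = 49.65 mol/min, ξ₁ = 176.3 mol/min.
Outlet amounts (n = n₀ + Σ ν·ξ):
  E: 528.5 − 2(176.3) − 2(49.65) = 76.63
  G: 425.4 − 1(176.3) − 3(49.65) = 100.2
  B: 0 + 2(176.3) = 352.5
  A: 0 + 1(49.65) = 49.65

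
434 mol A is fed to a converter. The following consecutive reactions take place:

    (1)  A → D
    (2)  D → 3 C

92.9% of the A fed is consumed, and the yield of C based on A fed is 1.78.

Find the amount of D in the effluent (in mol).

Conversion of A: A consumed = 1ξ₁ = 0.929 × 434 → ξ₁ = 403.2 mol.
Yield of C: 3ξ₂ / 434 = 1.78 → ξ₂ = 257.5 mol.
Outlet amounts (n = n₀ + Σ ν·ξ):
  A: 434 − 1(403.2) = 30.81
  D: 0 + 1(403.2) − 1(257.5) = 145.7
  C: 0 + 3(257.5) = 772.5

146 mol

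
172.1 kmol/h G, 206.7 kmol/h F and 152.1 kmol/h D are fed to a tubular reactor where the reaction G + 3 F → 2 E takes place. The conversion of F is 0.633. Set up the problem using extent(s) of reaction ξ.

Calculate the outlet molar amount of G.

F reacted = 0.633 × 206.7 = 130.8 kmol/h; ν_F = −3, so ξ = 130.8/3 = 43.61 kmol/h.
Outlet amounts (n = n₀ + ν ξ):
  G: 172.1 − 1(43.61) = 128.5
  F: 206.7 − 3(43.61) = 75.86
  E: 0 + 2(43.61) = 87.23
  D: 152.1 (inert)

128 kmol/h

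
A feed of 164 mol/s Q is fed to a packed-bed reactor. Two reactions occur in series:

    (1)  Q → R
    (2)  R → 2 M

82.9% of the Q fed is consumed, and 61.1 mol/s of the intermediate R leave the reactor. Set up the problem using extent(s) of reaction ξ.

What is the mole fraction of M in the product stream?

0.627

Conversion of Q: Q consumed = 1ξ₁ = 0.829 × 164 → ξ₁ = 136 mol/s.
R balance: n_R = 0 + 1ξ₁ − 1ξ₂ = 61.1 → ξ₂ = (1·136 − 61.1)/1 = 74.86 mol/s.
Outlet amounts (n = n₀ + Σ ν·ξ):
  Q: 164 − 1(136) = 28.04
  R: 0 + 1(136) − 1(74.86) = 61.1
  M: 0 + 2(74.86) = 149.7
Total out = 238.9 mol/s; y_M = 149.7 / 238.9 = 0.6268.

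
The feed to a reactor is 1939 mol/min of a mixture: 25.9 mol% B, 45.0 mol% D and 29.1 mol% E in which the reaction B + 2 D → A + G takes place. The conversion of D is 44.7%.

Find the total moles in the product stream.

D reacted = 0.447 × 872.5 = 390 mol/min; ν_D = −2, so ξ = 390/2 = 195 mol/min.
Outlet amounts (n = n₀ + ν ξ):
  B: 502.2 − 1(195) = 307.2
  D: 872.5 − 2(195) = 482.5
  A: 0 + 1(195) = 195
  G: 0 + 1(195) = 195
  E: 564.2 (inert)
Total out = 307.2 + 482.5 + 195 + 195 + 564.2 = 1744 mol/min.

1740 mol/min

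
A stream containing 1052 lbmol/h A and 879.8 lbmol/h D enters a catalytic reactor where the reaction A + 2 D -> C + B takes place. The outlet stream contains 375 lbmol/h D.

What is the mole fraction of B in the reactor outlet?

For D: n = n₀ − 2ξ → 375 = 879.8 − 2ξ, giving ξ = 252.4 lbmol/h.
Outlet amounts (n = n₀ + ν ξ):
  A: 1052 − 1(252.4) = 799.6
  D: 879.8 − 2(252.4) = 375
  C: 0 + 1(252.4) = 252.4
  B: 0 + 1(252.4) = 252.4
Total out = 1679 lbmol/h; y_B = 252.4 / 1679 = 0.1503.

0.15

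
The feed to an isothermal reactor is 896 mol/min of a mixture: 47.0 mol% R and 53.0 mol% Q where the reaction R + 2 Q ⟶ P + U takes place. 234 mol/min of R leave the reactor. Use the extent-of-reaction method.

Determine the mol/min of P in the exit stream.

For R: n = n₀ − 1ξ → 234 = 421.1 − 1ξ, giving ξ = 187.1 mol/min.
Outlet amounts (n = n₀ + ν ξ):
  R: 421.1 − 1(187.1) = 234
  Q: 474.9 − 2(187.1) = 100.6
  P: 0 + 1(187.1) = 187.1
  U: 0 + 1(187.1) = 187.1

187 mol/min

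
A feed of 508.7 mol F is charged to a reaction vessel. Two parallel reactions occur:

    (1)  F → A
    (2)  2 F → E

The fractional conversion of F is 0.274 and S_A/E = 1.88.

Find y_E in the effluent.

Conversion of F: F consumed = 0.274 × 508.7 = 139.4 mol = 1ξ₁ + 2ξ₂.
Selectivity: 1ξ₁ / (1ξ₂) = 1.88 → ξ₁ = 1.88 ξ₂.
Substitute: (1·1.88 + 2) ξ₂ = 139.4 → ξ₂ = 35.92 mol, ξ₁ = 67.54 mol.
Outlet amounts (n = n₀ + Σ ν·ξ):
  F: 508.7 − 1(67.54) − 2(35.92) = 369.3
  A: 0 + 1(67.54) = 67.54
  E: 0 + 1(35.92) = 35.92
Total out = 472.8 mol; y_E = 35.92 / 472.8 = 0.07598.

0.076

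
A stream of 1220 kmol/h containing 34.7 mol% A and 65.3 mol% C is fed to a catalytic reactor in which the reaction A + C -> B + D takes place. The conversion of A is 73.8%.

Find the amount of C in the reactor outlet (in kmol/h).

484 kmol/h

A reacted = 0.738 × 423.3 = 312.4 kmol/h; ν_A = −1, so ξ = 312.4/1 = 312.4 kmol/h.
Outlet amounts (n = n₀ + ν ξ):
  A: 423.3 − 1(312.4) = 110.9
  C: 796.7 − 1(312.4) = 484.2
  B: 0 + 1(312.4) = 312.4
  D: 0 + 1(312.4) = 312.4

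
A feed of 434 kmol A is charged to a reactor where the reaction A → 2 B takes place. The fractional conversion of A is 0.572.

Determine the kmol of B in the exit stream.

496 kmol

A reacted = 0.572 × 434 = 248.2 kmol; ν_A = −1, so ξ = 248.2/1 = 248.2 kmol.
Outlet amounts (n = n₀ + ν ξ):
  A: 434 − 1(248.2) = 185.8
  B: 0 + 2(248.2) = 496.5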